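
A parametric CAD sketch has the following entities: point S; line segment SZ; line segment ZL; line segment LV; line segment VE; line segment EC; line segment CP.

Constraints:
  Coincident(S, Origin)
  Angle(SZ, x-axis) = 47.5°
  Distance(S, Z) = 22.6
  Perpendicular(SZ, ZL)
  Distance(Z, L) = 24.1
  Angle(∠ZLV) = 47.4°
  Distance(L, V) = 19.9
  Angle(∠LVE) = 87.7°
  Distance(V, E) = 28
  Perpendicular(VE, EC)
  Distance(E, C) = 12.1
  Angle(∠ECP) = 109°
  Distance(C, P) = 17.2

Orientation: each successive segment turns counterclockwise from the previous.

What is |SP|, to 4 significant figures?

32.36

S is at the origin; SZ runs at 47.5° with length 22.6, so Z = (15.27, 16.66). SZ ⟂ ZL, so ZL runs at 137.5°; with |ZL| = 24.1, L = (-2.500, 32.94). ∠ZLV = 47.4° gives LV at -89.90° from the x-axis; with |LV| = 19.9, V = (-2.465, 13.04). ∠LVE = 87.7° gives VE at 2.400° from the x-axis; with |VE| = 28.0, E = (25.51, 14.22). VE is perpendicular to EC, so EC runs at 92.40°; with |EC| = 12.1, C = (25.00, 26.31). ∠ECP = 109.0° gives CP at 163.4° from the x-axis; with |CP| = 17.2, P = (8.520, 31.22). Then |SP| = |P − S| = 32.36.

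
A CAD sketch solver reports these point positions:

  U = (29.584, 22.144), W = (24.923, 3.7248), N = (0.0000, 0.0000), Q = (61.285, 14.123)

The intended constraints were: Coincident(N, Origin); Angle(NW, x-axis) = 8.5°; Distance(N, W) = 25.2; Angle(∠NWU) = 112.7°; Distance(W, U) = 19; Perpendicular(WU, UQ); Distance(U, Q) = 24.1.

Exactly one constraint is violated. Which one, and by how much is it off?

Distance(U, Q) = 24.1 — off by 8.60.

N = (0.00, 0.00) ✓; NW at 8.500° ✓; |NW| = 25.20 ✓; ∠NWU = 112.7° ✓; |WU| = 19.00 ✓; ∠(WU, UQ) = 90.00° ✓; |UQ| = 32.70 ✗.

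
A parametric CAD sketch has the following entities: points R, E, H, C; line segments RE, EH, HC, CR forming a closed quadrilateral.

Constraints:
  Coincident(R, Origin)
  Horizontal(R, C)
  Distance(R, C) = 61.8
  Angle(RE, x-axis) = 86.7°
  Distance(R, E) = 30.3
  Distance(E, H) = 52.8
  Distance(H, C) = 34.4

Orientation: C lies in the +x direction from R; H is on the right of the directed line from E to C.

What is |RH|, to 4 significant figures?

33.52

R is at the origin; R and C share the same y with |RC| = 61.8 and C in +x, so C = (61.8, 0). RE runs at 86.7° with |RE| = 30.3, so E = (1.744, 30.25). H is determined by |EH| = 52.8 and |HC| = 34.4 together: it lies at the intersection of circle(E, 52.8) and circle(C, 34.4). With |EC| = 67.24, the foot of the radical line on EC is 45.55 from E and the perpendicular offset is √(52.8² − 45.55²) = 26.70. Taking the right-of-EC solution: H = (30.42, -14.09).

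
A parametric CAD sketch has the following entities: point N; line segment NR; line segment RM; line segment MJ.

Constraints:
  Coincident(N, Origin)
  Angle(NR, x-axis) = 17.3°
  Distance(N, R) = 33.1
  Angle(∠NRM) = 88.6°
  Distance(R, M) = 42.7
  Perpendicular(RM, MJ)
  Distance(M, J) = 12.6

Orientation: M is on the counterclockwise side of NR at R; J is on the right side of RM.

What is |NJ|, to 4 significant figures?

61.99

N is at the origin; NR runs at 17.3° with length 33.1, so R = 33.1·(cos 17.3°, sin 17.3°) = (31.60, 9.843). ∠NRM = 88.6°, so RM runs at 17.3° + (180° − 88.6°) = 108.7° from the x-axis; with |RM| = 42.7, M = R + 42.7·(cos 108.7°, sin 108.7°) = (17.91, 50.29). RM is perpendicular to MJ; with |MJ| = 12.6 on the right of RM, J = M + 12.6·(0.9472, 0.3206) = (29.85, 54.33). Then |NJ| = |J − N| = 61.99.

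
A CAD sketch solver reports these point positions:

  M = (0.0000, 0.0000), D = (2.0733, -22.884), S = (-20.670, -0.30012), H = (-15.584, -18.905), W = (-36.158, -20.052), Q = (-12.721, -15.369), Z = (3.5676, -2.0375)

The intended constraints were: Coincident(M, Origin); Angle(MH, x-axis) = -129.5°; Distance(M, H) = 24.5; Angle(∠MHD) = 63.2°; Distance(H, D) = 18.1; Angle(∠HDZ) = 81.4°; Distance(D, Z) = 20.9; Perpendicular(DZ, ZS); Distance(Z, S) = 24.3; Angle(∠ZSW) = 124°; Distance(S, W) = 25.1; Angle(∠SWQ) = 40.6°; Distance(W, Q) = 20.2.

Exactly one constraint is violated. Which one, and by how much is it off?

Distance(W, Q) = 20.2 — off by 3.70.

M = (0.00, 0.00) ✓; MH at -129.5° ✓; |MH| = 24.50 ✓; ∠MHD = 63.20° ✓; |HD| = 18.10 ✓; ∠HDZ = 81.40° ✓; |DZ| = 20.90 ✓; ∠(DZ, ZS) = 90.00° ✓; |ZS| = 24.30 ✓; ∠ZSW = 124.0° ✓; |SW| = 25.10 ✓; ∠SWQ = 40.60° ✓; |WQ| = 23.90 ✗.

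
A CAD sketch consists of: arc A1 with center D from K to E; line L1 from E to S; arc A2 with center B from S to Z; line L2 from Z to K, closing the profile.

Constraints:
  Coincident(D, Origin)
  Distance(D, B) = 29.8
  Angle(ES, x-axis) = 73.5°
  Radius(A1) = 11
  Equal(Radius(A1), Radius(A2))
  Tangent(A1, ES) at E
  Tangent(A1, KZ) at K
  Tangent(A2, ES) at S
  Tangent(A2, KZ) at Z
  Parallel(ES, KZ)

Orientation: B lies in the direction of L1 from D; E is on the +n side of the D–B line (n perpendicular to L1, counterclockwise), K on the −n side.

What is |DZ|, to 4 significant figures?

31.77

Tangency of A1 to both parallel lines with radius 11.0 puts E and K at D ± 11.0·n: E = (-10.55, 3.124), K = (10.55, -3.124). Equal radii place S and Z the same way about B: S = B + 11.0·n = (-2.083, 31.70), Z = B − 11.0·n = (19.01, 25.45). Then |DZ| = |Z − D| = 31.77.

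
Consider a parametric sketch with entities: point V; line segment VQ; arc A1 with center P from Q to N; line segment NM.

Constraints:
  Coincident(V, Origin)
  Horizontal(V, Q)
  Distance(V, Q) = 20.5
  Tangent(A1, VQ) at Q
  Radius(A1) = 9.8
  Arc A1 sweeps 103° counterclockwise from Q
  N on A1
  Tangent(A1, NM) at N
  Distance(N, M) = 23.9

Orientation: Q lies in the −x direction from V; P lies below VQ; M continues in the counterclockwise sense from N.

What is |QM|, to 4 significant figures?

35.54

On A1, Q sits at bearing 90° from P; a 103° counterclockwise sweep puts N at bearing 193°, so N = P + 9.8·(cos 193°, sin 193°) = (-30.05, -12.00). Tangency of A1 to NM means the radius PN is perpendicular to NM, so NM runs along (−sin 193°, cos 193°); with |NM| = 23.9, M = (-24.67, -35.29). Then |QM| = |M − Q| = 35.54.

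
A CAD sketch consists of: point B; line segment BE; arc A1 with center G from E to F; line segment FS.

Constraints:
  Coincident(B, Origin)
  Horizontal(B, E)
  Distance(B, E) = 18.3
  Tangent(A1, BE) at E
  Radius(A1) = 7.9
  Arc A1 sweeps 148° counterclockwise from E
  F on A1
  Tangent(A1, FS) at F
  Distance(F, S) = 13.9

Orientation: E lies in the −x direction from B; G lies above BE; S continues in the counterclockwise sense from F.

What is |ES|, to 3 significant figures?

23.2

On A1, E sits at bearing -90° from G; a 148° counterclockwise sweep puts F at bearing 58°, so F = G + 7.9·(cos 58°, sin 58°) = (-14.1, 14.6). The tangent condition forces GF to be normal to FS, so FS runs along (−sin 58°, cos 58°); with |FS| = 13.9, S = (-25.9, 22.0). Then |ES| = |S − E| = 23.2.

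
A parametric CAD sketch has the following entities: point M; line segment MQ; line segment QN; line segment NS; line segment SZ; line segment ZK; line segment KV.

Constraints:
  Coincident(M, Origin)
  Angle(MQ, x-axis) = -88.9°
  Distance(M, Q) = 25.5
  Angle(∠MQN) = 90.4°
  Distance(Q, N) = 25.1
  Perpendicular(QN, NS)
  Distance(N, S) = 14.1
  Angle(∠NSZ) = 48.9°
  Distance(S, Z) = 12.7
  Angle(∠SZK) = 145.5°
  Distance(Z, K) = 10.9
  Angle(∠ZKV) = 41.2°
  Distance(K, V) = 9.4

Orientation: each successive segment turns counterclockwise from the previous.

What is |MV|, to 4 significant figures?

32.49

M is at the origin; MQ runs at -88.9° with length 25.5, so Q = (0.4895, -25.50). ∠MQN = 90.4° gives QN at 0.7000° from the x-axis; with |QN| = 25.1, N = (25.59, -25.19). QN ⟂ NS, so NS runs at 90.70°; with |NS| = 14.1, S = (25.42, -11.09). ∠NSZ = 48.9° gives SZ at -138.2° from the x-axis; with |SZ| = 12.7, Z = (15.95, -19.55). ∠SZK = 145.5° gives ZK at -103.7° from the x-axis; with |ZK| = 10.9, K = (13.37, -30.14). ∠ZKV = 41.2° gives KV at 35.10° from the x-axis; with |KV| = 9.4, V = (21.06, -24.74). Then |MV| = |V − M| = 32.49.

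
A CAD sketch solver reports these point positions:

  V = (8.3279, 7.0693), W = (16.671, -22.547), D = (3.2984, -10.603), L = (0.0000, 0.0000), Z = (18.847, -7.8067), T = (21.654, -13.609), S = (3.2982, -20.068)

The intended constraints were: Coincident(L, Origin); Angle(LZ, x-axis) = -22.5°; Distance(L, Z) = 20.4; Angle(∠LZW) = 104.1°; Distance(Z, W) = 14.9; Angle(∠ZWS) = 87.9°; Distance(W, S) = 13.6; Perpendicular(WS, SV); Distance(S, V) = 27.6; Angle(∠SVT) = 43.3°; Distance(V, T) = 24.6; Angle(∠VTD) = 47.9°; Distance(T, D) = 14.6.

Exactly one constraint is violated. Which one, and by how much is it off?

Distance(T, D) = 14.6 — off by 4.00.

L = (0.00, 0.00) ✓; LZ at -22.50° ✓; |LZ| = 20.40 ✓; ∠LZW = 104.1° ✓; |ZW| = 14.90 ✓; ∠ZWS = 87.90° ✓; |WS| = 13.60 ✓; ∠(WS, SV) = 90.00° ✓; |SV| = 27.60 ✓; ∠SVT = 43.30° ✓; |VT| = 24.60 ✓; ∠VTD = 47.90° ✓; |TD| = 18.60 ✗.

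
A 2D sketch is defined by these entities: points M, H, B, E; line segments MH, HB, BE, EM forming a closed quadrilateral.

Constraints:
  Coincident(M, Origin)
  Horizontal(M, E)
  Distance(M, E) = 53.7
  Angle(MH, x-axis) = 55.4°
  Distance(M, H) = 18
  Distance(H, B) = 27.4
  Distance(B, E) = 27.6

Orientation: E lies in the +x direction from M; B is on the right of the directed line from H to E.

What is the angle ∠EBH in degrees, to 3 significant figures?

113°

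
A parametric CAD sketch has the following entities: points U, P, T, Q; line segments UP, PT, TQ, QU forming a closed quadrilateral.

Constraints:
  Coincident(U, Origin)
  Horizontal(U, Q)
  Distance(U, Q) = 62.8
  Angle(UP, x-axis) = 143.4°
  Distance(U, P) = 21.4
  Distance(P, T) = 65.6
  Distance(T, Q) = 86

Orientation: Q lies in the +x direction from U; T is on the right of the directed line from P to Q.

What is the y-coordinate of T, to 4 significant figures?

-51.85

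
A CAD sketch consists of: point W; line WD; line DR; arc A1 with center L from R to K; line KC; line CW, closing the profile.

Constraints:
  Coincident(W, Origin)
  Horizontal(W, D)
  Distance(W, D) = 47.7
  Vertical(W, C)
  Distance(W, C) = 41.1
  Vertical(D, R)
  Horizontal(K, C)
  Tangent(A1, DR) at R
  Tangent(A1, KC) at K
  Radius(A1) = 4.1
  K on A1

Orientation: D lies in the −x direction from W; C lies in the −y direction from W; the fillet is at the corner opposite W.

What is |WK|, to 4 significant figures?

59.92

W is at the origin; W and D share the same y with |WD| = 47.7 and D on the −x side, so D = (-47.70, 0.000). WC is vertical with |WC| = 41.1 and C on the −y side, so C = (0.000, -41.10). The virtual corner opposite W is at (-47.70, -41.10). A1 meets DR tangentially, so LR is at right angles to DR and since A1 is tangent to KC there, LK ⟂ KC, with radius 4.1, so the center L sits 4.1 in from both sides at L = (-43.60, -37.00). That places the tangent points at R = (-47.70, -37.00) on DR and K = (-43.60, -41.10) on KC. Then |WK| = |K − W| = 59.92.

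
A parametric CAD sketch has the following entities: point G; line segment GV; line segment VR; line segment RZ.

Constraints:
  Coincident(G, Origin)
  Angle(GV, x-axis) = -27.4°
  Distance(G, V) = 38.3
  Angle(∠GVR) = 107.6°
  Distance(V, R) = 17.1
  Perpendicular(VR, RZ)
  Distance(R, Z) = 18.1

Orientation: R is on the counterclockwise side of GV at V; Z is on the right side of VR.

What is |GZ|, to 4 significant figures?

61.68

G is at the origin; GV runs at -27.4° with length 38.3, so V = 38.3·(cos -27.4°, sin -27.4°) = (34.00, -17.63). ∠GVR = 107.6°, so VR runs at -27.4° + (180° − 107.6°) = 45.00° from the x-axis; with |VR| = 17.1, R = V + 17.1·(cos 45.00°, sin 45.00°) = (46.09, -5.534). VR ⟂ RZ; with |RZ| = 18.1 on the right of VR, Z = R + 18.1·(0.7071, -0.7071) = (58.89, -18.33). Then |GZ| = |Z − G| = 61.68.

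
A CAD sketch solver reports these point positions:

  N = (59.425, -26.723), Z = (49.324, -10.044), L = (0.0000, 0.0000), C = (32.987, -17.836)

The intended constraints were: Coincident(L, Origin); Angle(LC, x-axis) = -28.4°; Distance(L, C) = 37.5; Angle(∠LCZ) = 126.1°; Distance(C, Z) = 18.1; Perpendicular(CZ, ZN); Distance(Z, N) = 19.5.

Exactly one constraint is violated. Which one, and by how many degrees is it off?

Perpendicular(CZ, ZN) — off by 5.70°.

L = (0.00, 0.00) ✓; LC at -28.40° ✓; |LC| = 37.50 ✓; ∠LCZ = 126.1° ✓; |CZ| = 18.10 ✓; ∠(CZ, ZN) = 84.30° ✗; |ZN| = 19.50 ✓.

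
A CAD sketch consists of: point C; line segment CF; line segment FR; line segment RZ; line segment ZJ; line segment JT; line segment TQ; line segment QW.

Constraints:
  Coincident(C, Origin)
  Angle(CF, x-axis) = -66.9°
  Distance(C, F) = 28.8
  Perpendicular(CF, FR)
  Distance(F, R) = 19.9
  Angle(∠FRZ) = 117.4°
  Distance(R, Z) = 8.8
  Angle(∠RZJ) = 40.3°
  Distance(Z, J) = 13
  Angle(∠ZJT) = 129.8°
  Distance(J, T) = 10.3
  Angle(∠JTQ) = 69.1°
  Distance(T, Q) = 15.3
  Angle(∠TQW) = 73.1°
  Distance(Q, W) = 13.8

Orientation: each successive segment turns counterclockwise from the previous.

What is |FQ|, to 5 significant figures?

24.842

∠ZJT = 129.8° gives JT at -84.400° from the x-axis; with |JT| = 10.3, T = (22.141, -29.415). ∠JTQ = 69.1° gives TQ at 26.500° from the x-axis; with |TQ| = 15.3, Q = (35.833, -22.588). Then |FQ| = |Q − F| = 24.842.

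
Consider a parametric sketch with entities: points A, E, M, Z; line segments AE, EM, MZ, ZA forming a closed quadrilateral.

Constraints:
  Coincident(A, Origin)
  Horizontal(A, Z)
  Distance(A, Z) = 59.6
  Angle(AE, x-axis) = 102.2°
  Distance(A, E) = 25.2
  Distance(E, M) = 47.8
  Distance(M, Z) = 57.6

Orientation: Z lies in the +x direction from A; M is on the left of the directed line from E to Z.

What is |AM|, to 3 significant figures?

61.9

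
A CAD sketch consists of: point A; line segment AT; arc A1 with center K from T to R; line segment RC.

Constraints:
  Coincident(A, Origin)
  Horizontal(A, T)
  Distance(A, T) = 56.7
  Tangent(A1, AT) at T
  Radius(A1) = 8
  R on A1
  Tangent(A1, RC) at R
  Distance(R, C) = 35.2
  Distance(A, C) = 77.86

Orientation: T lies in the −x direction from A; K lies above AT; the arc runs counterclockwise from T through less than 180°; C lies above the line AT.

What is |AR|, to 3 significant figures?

50.8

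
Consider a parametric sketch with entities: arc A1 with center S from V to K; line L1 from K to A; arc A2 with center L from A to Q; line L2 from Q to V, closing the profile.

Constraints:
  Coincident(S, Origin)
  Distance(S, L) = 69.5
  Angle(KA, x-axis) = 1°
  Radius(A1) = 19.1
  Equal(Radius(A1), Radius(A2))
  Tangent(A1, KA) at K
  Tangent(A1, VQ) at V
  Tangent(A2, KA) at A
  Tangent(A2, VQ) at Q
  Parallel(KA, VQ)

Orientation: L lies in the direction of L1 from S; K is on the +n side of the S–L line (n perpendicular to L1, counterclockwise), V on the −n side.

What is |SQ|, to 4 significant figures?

72.08

The slot axis is L1's direction at 1.0°, so u = (cos 1.0°, sin 1.0°) = (0.9998, 0.01745) and n = (−sin 1.0°, cos 1.0°) = (-0.01745, 0.9998). S is at the origin and L lies 69.5 along u from S, so L = 69.5·u = (69.49, 1.213). Tangency of A1 to both parallel lines with radius 19.1 puts K and V at S ± 19.1·n: K = (-0.3333, 19.10), V = (0.3333, -19.10). Equal radii place A and Q the same way about L: A = L + 19.1·n = (69.16, 20.31), Q = L − 19.1·n = (69.82, -17.88). Then |SQ| = |Q − S| = 72.08.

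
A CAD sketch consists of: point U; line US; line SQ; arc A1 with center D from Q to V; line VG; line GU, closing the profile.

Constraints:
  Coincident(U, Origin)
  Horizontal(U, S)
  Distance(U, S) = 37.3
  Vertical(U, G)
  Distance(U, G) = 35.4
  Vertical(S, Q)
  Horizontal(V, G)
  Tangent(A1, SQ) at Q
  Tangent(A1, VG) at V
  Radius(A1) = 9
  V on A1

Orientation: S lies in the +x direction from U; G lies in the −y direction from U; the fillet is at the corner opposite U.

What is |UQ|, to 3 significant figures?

45.7

The virtual corner opposite U is at (37.3, -35.4). A1 meets SQ tangentially, so DQ is at right angles to SQ and tangency of A1 to VG means the radius DV is perpendicular to VG, with radius 9.0, so the center D sits 9.0 in from both sides at D = (28.3, -26.4). That places the tangent points at Q = (37.3, -26.4) on SQ and V = (28.3, -35.4) on VG. Then |UQ| = |Q − U| = 45.7.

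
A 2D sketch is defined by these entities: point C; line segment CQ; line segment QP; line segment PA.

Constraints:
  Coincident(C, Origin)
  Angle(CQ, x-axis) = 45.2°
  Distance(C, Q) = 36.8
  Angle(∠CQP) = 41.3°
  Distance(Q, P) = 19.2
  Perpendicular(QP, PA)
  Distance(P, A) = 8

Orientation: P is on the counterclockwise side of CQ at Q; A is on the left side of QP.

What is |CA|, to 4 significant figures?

18.35

∠CQP = 41.3°, so QP runs at 45.2° + (180° − 41.3°) = 183.9° from the x-axis; with |QP| = 19.2, P = Q + 19.2·(cos 183.9°, sin 183.9°) = (6.775, 24.81). QP ⟂ PA; with |PA| = 8.0 on the left of QP, A = P + 8.0·(0.06802, -0.9977) = (7.319, 16.82). Then |CA| = |A − C| = 18.35.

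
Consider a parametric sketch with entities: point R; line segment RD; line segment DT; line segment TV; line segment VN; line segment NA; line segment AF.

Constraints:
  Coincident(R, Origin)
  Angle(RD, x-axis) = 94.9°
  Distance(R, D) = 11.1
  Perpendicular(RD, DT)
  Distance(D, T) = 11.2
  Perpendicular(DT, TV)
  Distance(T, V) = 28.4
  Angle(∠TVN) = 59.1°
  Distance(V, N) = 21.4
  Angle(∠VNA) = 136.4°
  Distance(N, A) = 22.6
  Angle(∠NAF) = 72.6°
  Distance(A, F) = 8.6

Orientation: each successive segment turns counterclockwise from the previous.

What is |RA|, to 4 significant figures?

20.34

∠TVN = 59.1° gives VN at 35.80° from the x-axis; with |VN| = 21.4, N = (7.675, -5.675). ∠VNA = 136.4° gives NA at 79.40° from the x-axis; with |NA| = 22.6, A = (11.83, 16.54). Then |RA| = |A − R| = 20.34.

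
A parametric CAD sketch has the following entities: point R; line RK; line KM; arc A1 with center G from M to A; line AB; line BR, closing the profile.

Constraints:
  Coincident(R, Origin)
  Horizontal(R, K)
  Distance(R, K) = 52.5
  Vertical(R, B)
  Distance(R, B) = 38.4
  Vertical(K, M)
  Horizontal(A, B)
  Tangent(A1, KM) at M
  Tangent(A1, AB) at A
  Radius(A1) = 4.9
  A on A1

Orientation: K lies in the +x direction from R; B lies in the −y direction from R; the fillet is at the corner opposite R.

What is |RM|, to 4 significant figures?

62.28

R is at the origin; RK is horizontal with |RK| = 52.5 and K on the +x side, so K = (52.50, 0.000). RB is vertical with |RB| = 38.4 and B on the −y side, so B = (0.000, -38.40). The virtual corner opposite R is at (52.50, -38.40). Since A1 is tangent to KM there, GM ⟂ KM and tangency of A1 to AB means the radius GA is perpendicular to AB, with radius 4.9, so the center G sits 4.9 in from both sides at G = (47.60, -33.50). That places the tangent points at M = (52.50, -33.50) on KM and A = (47.60, -38.40) on AB. Then |RM| = |M − R| = 62.28.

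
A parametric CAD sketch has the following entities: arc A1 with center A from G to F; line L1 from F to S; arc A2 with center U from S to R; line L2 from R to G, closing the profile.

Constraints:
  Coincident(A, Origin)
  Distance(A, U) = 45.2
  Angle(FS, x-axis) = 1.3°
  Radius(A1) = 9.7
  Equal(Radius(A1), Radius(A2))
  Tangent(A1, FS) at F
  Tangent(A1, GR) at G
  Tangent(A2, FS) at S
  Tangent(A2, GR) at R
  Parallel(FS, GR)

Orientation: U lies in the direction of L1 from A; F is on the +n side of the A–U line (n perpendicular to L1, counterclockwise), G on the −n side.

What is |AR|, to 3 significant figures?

46.2

Tangency of A1 to both parallel lines with radius 9.7 puts F and G at A ± 9.7·n: F = (-0.220, 9.70), G = (0.220, -9.70). Equal radii place S and R the same way about U: S = U + 9.7·n = (45.0, 10.7), R = U − 9.7·n = (45.4, -8.67). Then |AR| = |R − A| = 46.2.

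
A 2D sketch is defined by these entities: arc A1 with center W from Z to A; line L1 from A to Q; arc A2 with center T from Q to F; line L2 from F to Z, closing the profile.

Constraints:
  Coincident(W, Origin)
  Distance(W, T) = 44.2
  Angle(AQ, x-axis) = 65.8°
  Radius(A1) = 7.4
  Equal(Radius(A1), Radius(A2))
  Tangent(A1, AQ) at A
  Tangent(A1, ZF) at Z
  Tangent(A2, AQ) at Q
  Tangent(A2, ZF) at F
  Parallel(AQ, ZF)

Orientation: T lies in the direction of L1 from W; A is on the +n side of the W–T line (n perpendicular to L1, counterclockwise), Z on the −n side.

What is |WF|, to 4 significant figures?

44.82

Tangency of A1 to both parallel lines with radius 7.4 puts A and Z at W ± 7.4·n: A = (-6.750, 3.033), Z = (6.750, -3.033). Equal radii place Q and F the same way about T: Q = T + 7.4·n = (11.37, 43.35), F = T − 7.4·n = (24.87, 37.28). Then |WF| = |F − W| = 44.82.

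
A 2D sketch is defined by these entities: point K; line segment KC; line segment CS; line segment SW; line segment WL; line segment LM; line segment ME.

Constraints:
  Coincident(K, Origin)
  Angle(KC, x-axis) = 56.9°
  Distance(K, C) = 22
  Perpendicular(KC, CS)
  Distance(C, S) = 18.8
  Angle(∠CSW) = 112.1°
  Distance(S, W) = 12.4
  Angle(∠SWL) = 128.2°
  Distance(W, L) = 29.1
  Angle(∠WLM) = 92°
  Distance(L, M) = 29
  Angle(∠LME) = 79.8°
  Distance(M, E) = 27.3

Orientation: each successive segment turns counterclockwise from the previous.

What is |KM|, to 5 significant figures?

16.679

K is at the origin; KC runs at 56.9° with length 22.0, so C = (12.014, 18.430). KC is perpendicular to CS, so CS runs at 146.90°; with |CS| = 18.8, S = (-3.7349, 28.697). ∠CSW = 112.1° gives SW at -145.20° from the x-axis; with |SW| = 12.4, W = (-13.917, 21.620). ∠SWL = 128.2° gives WL at -93.400° from the x-axis; with |WL| = 29.1, L = (-15.643, -7.4291). ∠WLM = 92.0° gives LM at -5.4000° from the x-axis; with |LM| = 29.0, M = (13.228, -10.158). Then |KM| = |M − K| = 16.679.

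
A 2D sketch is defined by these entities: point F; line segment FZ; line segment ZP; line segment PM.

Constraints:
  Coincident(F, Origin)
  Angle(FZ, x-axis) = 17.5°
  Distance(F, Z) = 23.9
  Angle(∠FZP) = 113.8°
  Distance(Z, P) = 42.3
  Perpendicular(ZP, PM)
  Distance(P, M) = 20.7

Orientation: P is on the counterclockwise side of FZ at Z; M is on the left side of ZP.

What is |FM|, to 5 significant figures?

51.958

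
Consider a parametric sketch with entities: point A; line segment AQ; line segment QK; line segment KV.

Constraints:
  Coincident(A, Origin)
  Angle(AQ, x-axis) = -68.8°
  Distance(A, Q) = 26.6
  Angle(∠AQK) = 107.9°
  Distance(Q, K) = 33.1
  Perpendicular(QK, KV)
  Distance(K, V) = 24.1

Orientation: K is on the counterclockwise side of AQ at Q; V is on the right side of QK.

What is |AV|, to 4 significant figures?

64.38

∠AQK = 107.9°, so QK runs at -68.8° + (180° − 107.9°) = 3.300° from the x-axis; with |QK| = 33.1, K = Q + 33.1·(cos 3.300°, sin 3.300°) = (42.66, -22.89). The perpendicularity gives KV at right angles to QK; with |KV| = 24.1 on the right of QK, V = K + 24.1·(0.05756, -0.9983) = (44.05, -46.95). Then |AV| = |V − A| = 64.38.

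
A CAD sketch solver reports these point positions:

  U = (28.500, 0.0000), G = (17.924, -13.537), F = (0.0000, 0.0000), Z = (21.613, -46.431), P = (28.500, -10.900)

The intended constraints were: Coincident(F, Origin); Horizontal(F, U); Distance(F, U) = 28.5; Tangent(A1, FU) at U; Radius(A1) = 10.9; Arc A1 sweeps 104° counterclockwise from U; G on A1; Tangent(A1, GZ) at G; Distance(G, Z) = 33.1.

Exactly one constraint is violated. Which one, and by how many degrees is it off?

Tangent(A1, GZ) at G — off by 7.60°.

F = (0.00, 0.00) ✓; F.y = 0.00, U.y = 0.00 ✓; |FU| = 28.50 ✓; ∠(PU, UF) = 90.00° ✓; |PU| = 10.90 ✓; bearing(P→G) − bearing(P→U) = 104.0° ✓; |PG| = 10.90 ✓; ∠(PG, GZ) = 97.60° ✗; |GZ| = 33.10 ✓.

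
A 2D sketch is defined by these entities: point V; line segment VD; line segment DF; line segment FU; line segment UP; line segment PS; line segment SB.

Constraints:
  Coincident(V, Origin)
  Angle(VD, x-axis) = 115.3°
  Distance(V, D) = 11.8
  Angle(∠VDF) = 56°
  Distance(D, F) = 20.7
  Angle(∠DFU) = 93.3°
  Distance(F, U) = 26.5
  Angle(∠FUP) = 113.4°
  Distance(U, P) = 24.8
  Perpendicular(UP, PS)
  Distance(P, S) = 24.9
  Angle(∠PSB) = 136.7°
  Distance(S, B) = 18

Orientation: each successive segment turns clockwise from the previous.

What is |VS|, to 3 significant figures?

18.6

V is at the origin; VD runs at 115.3° with length 11.8, so D = (-5.04, 10.7). ∠VDF = 56.0° gives DF at -8.70° from the x-axis; with |DF| = 20.7, F = (15.4, 7.54). ∠DFU = 93.3° gives FU at -95.4° from the x-axis; with |FU| = 26.5, U = (12.9, -18.8). ∠FUP = 113.4° gives UP at -162° from the x-axis; with |UP| = 24.8, P = (-10.7, -26.5). The perpendicularity gives PS at right angles to UP, so PS runs at 108°; with |PS| = 24.9, S = (-18.4, -2.83). Then |VS| = |S − V| = 18.6.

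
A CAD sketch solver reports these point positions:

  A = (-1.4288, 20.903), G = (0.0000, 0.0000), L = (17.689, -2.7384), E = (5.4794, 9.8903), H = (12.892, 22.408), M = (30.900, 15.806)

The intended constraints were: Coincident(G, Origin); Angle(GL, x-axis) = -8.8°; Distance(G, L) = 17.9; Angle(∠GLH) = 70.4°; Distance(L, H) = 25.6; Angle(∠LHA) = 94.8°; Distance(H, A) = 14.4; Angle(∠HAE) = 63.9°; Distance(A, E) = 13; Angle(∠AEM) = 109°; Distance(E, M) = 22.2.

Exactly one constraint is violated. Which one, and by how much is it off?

Distance(E, M) = 22.2 — off by 3.90.

G = (0.00, 0.00) ✓; GL at -8.800° ✓; |GL| = 17.90 ✓; ∠GLH = 70.40° ✓; |LH| = 25.60 ✓; ∠LHA = 94.80° ✓; |HA| = 14.40 ✓; ∠HAE = 63.90° ✓; |AE| = 13.00 ✓; ∠AEM = 109.0° ✓; |EM| = 26.10 ✗.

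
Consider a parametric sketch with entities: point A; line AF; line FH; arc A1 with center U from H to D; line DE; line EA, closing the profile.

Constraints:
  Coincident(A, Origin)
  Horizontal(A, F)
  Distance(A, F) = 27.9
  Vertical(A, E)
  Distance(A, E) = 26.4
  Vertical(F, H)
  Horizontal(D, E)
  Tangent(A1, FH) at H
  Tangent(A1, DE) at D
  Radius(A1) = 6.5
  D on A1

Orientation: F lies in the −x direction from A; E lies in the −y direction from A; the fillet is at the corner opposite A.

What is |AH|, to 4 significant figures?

34.27

A is at the origin; AF is horizontal with |AF| = 27.9 and F on the −x side, so F = (-27.90, 0.000). AE is vertical with |AE| = 26.4 and E on the −y side, so E = (0.000, -26.40). The virtual corner opposite A is at (-27.90, -26.40). A1 meets FH tangentially, so UH is at right angles to FH and tangency of A1 to DE means the radius UD is perpendicular to DE, with radius 6.5, so the center U sits 6.5 in from both sides at U = (-21.40, -19.90). That places the tangent points at H = (-27.90, -19.90) on FH and D = (-21.40, -26.40) on DE. Then |AH| = |H − A| = 34.27.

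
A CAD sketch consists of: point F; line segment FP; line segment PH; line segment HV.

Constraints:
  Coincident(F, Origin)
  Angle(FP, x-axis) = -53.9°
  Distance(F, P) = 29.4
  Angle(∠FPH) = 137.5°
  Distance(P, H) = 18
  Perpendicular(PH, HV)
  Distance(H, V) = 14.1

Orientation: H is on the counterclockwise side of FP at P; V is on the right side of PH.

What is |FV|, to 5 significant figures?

52.227

F is at the origin; FP runs at -53.9° with length 29.4, so P = 29.4·(cos -53.9°, sin -53.9°) = (17.322, -23.755). ∠FPH = 137.5°, so PH runs at -53.9° + (180° − 137.5°) = -11.400° from the x-axis; with |PH| = 18.0, H = P + 18.0·(cos -11.400°, sin -11.400°) = (34.967, -27.313). PH is perpendicular to HV; with |HV| = 14.1 on the right of PH, V = H + 14.1·(-0.19766, -0.98027) = (32.180, -41.135). Then |FV| = |V − F| = 52.227.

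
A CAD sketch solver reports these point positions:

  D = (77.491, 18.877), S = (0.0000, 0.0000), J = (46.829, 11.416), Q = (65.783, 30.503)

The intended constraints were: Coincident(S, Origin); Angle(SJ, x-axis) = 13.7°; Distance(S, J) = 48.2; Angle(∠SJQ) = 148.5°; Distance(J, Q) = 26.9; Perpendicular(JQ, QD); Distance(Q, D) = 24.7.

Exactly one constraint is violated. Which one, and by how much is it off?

Distance(Q, D) = 24.7 — off by 8.20.

S = (0.00, 0.00) ✓; SJ at 13.70° ✓; |SJ| = 48.20 ✓; ∠SJQ = 148.5° ✓; |JQ| = 26.90 ✓; ∠(JQ, QD) = 90.00° ✓; |QD| = 16.50 ✗.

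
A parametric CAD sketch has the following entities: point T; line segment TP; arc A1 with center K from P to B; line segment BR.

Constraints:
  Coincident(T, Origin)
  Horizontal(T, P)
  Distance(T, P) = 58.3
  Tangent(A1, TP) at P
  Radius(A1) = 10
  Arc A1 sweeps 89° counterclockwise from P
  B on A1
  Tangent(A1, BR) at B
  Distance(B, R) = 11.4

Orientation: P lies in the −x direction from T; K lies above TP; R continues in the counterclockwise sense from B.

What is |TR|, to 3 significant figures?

52.6

On A1, P sits at bearing -90° from K; an 89° counterclockwise sweep puts B at bearing -1°, so B = K + 10.0·(cos -1°, sin -1°) = (-48.3, 9.83). Since A1 is tangent to BR there, KB ⟂ BR, so BR runs along (−sin -1°, cos -1°); with |BR| = 11.4, R = (-48.1, 21.2). Then |TR| = |R − T| = 52.6.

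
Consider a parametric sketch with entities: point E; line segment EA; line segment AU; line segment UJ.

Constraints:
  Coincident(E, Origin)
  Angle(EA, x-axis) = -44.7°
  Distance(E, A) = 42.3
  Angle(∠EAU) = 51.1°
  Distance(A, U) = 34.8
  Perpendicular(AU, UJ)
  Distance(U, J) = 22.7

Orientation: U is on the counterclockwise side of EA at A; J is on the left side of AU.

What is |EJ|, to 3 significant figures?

13.1

E is at the origin; EA runs at -44.7° with length 42.3, so A = 42.3·(cos -44.7°, sin -44.7°) = (30.1, -29.8). ∠EAU = 51.1°, so AU runs at -44.7° + (180° − 51.1°) = 84.2° from the x-axis; with |AU| = 34.8, U = A + 34.8·(cos 84.2°, sin 84.2°) = (33.6, 4.87). The perpendicularity gives UJ at right angles to AU; with |UJ| = 22.7 on the left of AU, J = U + 22.7·(-0.995, 0.101) = (11.0, 7.16). Then |EJ| = |J − E| = 13.1.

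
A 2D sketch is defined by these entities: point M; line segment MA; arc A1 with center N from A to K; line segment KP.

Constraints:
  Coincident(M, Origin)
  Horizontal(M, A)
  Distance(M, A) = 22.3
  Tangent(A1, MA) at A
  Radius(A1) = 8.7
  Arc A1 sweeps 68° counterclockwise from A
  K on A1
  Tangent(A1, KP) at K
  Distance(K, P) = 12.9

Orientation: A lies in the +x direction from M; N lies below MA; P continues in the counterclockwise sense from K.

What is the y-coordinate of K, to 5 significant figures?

-5.4409

Since A1 is tangent to MA there, NA ⟂ MA, so N = A + (0, -8.7) = (22.300, -8.7000). On A1, A sits at bearing 90° from N; a 68° counterclockwise sweep puts K at bearing 158°, so K = N + 8.7·(cos 158°, sin 158°) = (14.234, -5.4409). So K.y = -5.4409.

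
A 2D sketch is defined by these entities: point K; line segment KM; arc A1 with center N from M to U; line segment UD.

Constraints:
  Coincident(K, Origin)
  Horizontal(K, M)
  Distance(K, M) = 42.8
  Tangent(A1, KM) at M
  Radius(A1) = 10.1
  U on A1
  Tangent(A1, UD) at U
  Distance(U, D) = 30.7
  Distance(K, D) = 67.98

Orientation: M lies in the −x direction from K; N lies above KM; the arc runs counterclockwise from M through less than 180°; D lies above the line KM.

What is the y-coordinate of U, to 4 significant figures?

16.62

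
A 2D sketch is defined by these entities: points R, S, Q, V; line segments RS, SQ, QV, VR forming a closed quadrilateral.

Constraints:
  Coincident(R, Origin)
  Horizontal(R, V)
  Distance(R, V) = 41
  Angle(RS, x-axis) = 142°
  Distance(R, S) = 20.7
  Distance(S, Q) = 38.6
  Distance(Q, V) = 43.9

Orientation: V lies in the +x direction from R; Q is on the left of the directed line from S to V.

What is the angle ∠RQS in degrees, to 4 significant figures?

31.19°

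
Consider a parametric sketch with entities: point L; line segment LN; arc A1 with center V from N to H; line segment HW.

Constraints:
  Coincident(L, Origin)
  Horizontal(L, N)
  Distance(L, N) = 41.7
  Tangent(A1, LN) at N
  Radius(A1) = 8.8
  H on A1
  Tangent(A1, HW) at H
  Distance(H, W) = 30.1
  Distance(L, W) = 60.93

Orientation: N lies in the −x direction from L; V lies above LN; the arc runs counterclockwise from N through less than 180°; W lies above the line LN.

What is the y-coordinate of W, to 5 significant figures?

39.851

L is at the origin; L and N share the same y with |LN| = 41.7 and N on the −x side, so N = (-41.700, 0.0000). A1 meets LN tangentially, so VN is at right angles to LN, so V = N + (0, 8.8) = (-41.700, 8.8000). Since VH ⟂ HW (tangency), |VW| = √(8.8² + 30.1²) = 31.360 regardless of where H sits on A1. So W lies on both circle(L, 60.93) and circle(V, 31.360); the above-LN intersection is W = (-46.091, 39.851). H is the foot of the tangent from W: H = (-33.683, 12.428).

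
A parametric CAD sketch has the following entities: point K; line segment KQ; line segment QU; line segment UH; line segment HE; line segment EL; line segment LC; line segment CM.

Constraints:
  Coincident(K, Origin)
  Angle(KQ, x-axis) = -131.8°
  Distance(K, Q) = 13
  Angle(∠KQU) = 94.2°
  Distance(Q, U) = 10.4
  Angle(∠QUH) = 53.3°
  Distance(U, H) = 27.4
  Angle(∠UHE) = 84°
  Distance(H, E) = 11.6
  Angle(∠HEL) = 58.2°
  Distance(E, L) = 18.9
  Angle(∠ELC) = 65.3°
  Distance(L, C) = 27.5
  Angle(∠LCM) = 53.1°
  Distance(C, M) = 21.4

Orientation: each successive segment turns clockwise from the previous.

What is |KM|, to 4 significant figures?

16.53

K is at the origin; KQ runs at -131.8° with length 13.0, so Q = (-8.665, -9.691). ∠KQU = 94.2° gives QU at 142.4° from the x-axis; with |QU| = 10.4, U = (-16.90, -3.346). ∠QUH = 53.3° gives UH at 15.70° from the x-axis; with |UH| = 27.4, H = (9.473, 4.069). ∠UHE = 84.0° gives HE at -80.30° from the x-axis; with |HE| = 11.6, E = (11.43, -7.365). ∠HEL = 58.2° gives EL at 157.9° from the x-axis; with |EL| = 18.9, L = (-6.084, -0.2547). ∠ELC = 65.3° gives LC at 43.20° from the x-axis; with |LC| = 27.5, C = (13.96, 18.57). ∠LCM = 53.1° gives CM at -83.70° from the x-axis; with |CM| = 21.4, M = (16.31, -2.700). Then |KM| = |M − K| = 16.53.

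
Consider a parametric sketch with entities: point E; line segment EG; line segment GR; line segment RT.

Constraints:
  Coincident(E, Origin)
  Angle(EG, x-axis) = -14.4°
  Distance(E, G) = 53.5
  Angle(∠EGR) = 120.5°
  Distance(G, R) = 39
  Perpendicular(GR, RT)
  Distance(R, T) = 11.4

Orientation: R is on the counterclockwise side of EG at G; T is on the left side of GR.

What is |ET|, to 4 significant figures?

74.70

∠EGR = 120.5°, so GR runs at -14.4° + (180° − 120.5°) = 45.10° from the x-axis; with |GR| = 39.0, R = G + 39.0·(cos 45.10°, sin 45.10°) = (79.35, 14.32). GR is perpendicular to RT; with |RT| = 11.4 on the left of GR, T = R + 11.4·(-0.7083, 0.7059) = (71.27, 22.37). Then |ET| = |T − E| = 74.70.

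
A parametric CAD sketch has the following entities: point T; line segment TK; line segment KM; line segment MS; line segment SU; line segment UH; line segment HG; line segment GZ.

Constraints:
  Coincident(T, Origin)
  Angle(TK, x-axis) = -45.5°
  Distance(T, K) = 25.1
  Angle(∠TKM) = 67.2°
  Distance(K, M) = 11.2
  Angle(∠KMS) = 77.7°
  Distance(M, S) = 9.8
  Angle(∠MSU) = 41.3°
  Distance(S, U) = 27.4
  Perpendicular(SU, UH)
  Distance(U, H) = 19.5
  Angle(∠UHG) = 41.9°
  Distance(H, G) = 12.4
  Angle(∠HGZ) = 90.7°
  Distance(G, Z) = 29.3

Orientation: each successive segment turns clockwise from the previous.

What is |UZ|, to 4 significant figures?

16.37

T is at the origin; TK runs at -45.5° with length 25.1, so K = (17.59, -17.90). ∠TKM = 67.2° gives KM at -158.3° from the x-axis; with |KM| = 11.2, M = (7.187, -22.04). ∠KMS = 77.7° gives MS at 99.40° from the x-axis; with |MS| = 9.8, S = (5.586, -12.38). ∠MSU = 41.3° gives SU at -39.30° from the x-axis; with |SU| = 27.4, U = (26.79, -29.73). SU is perpendicular to UH, so UH runs at -129.3°; with |UH| = 19.5, H = (14.44, -44.82). ∠UHG = 41.9° gives HG at 92.60° from the x-axis; with |HG| = 12.4, G = (13.88, -32.43). ∠HGZ = 90.7° gives GZ at 3.300° from the x-axis; with |GZ| = 29.3, Z = (43.13, -30.75). Then |UZ| = |Z − U| = 16.37.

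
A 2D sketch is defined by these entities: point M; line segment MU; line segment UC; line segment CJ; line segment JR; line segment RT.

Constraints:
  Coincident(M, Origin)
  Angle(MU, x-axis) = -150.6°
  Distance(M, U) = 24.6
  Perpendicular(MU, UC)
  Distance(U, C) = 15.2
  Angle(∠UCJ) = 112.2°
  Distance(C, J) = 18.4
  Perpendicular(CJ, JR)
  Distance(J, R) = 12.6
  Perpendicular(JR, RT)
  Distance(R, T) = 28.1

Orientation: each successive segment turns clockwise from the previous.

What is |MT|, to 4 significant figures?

28.82

CJ is perpendicular to JR, so JR runs at -38.40°; with |JR| = 12.6, R = (-7.590, 7.760). JR is perpendicular to RT, so RT runs at -128.4°; with |RT| = 28.1, T = (-25.04, -14.26). Then |MT| = |T − M| = 28.82.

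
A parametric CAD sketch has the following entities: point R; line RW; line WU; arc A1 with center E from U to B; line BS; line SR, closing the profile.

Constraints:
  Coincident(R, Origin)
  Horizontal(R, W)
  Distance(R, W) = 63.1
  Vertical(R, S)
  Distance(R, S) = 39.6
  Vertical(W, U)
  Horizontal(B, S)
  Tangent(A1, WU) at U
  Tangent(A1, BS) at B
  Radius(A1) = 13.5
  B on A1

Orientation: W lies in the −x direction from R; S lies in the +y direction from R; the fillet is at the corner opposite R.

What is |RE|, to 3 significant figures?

56.0

R and S share the same x with |RS| = 39.6 and S on the +y side, so S = (0.00, 39.6). The virtual corner opposite R is at (-63.1, 39.6). The tangent condition forces EU to be normal to WU and the tangent condition forces EB to be normal to BS, with radius 13.5, so the center E sits 13.5 in from both sides at E = (-49.6, 26.1). Then |RE| = |E − R| = 56.0.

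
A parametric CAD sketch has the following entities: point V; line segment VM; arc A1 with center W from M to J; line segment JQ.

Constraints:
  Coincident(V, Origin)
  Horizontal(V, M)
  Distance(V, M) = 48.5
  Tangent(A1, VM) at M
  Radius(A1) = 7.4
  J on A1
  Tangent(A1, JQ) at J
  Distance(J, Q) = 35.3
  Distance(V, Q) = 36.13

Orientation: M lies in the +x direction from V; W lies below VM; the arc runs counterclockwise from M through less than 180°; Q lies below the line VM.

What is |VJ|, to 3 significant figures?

42.9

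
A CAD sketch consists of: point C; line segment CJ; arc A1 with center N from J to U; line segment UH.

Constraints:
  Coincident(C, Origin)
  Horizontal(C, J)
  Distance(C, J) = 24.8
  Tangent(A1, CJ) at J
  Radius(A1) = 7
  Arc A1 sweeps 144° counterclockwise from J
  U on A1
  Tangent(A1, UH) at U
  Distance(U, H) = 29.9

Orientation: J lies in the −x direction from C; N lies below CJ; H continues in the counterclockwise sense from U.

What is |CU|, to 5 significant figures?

31.566

C is at the origin; C and J share the same y with |CJ| = 24.8 and J on the −x side, so J = (-24.800, 0.0000). Since A1 is tangent to CJ there, NJ ⟂ CJ, so N = J + (0, -7) = (-24.800, -7.0000). On A1, J sits at bearing 90° from N; a 144° counterclockwise sweep puts U at bearing 234°, so U = N + 7.0·(cos 234°, sin 234°) = (-28.914, -12.663). Then |CU| = |U − C| = 31.566.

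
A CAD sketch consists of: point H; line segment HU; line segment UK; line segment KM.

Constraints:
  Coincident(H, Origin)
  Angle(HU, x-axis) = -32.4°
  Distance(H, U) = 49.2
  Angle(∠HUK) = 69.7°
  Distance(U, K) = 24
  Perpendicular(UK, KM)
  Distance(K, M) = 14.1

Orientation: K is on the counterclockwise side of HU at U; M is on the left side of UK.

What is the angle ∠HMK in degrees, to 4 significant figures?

167.8°

H is at the origin; HU runs at -32.4° with length 49.2, so U = 49.2·(cos -32.4°, sin -32.4°) = (41.54, -26.36). ∠HUK = 69.7°, so UK runs at -32.4° + (180° − 69.7°) = 77.90° from the x-axis; with |UK| = 24.0, K = U + 24.0·(cos 77.90°, sin 77.90°) = (46.57, -2.896). UK ⟂ KM; with |KM| = 14.1 on the left of UK, M = K + 14.1·(-0.9778, 0.2096) = (32.79, 0.05974). Then cos ∠HMK = MH·MK / (|MH||MK|), giving 167.8°.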